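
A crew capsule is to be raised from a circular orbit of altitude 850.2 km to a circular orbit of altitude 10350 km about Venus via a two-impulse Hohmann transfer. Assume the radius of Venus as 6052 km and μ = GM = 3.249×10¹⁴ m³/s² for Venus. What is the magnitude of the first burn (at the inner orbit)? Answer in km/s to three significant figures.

Δv ≈ 1.28 km/s

r₁ = 6052 + 850.2 = 6902.2 km = 6.9022×10⁶ m.
r₂ = 6052 + 10350 = 16402 km = 1.6402×10⁷ m.
Transfer ellipse a_t = (r₁ + r₂)/2 = 1.165×10⁷ m.
At r₁: circular v_c1 = √(μ/r₁) = 6861 m/s; transfer-periapsis v_p = √[μ(2/r₁ − 1/a_t)] = 8140 m/s.
Δv₁ = v_p − v_c1 = 1279 m/s.
= 1.279 km/s.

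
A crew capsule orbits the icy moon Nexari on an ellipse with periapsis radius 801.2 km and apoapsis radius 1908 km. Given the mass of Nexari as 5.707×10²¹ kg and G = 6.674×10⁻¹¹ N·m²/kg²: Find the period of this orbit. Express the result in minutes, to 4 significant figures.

T ≈ 267.5 minutes

μ = GM = 6.674×10⁻¹¹ × 5.707×10²¹ = 3.809×10¹¹ m³/s².
Semi-major axis a = (r_p + r_a)/2 = (801.20 + 1908.0)/2 = 1354.6 km = 1.355×10⁶ m.
By Kepler's third law T = 2π√(a³/μ) = 2π × 2.555×10³ = 1.605×10⁴ s.
= 267.5 minutes.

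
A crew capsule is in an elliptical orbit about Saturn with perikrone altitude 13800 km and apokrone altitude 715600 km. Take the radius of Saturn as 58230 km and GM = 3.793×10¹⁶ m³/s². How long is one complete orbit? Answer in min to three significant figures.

r_p = 58230 + 13800 = 72030 km = 7.2030×10⁷ m.
r_a = 58230 + 715600 = 773830 km = 7.7383×10⁸ m.
Semi-major axis a = (r_p + r_a)/2 = (72030 + 7.7383×10⁵)/2 = 4.2293×10⁵ km = 4.229×10⁸ m.
By Kepler's third law T = 2π√(a³/μ) = 2π × 4.466×10⁴ = 2.806×10⁵ s.
= 4677 min.

T ≈ 4680 min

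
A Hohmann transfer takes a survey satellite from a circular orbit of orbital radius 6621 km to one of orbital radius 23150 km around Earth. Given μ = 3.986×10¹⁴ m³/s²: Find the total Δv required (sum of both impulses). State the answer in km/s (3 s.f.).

r₁ = 6621 km = 6.621×10⁶ m.
r₂ = 23150 km = 2.315×10⁷ m.
Transfer ellipse a_t = (r₁ + r₂)/2 = 1.489×10⁷ m.
At r₁: circular v_c1 = √(μ/r₁) = 7759 m/s; transfer-perigee v_p = √[μ(2/r₁ − 1/a_t)] = 9676 m/s.
Δv₁ = v_p − v_c1 = 1917 m/s.
At r₂: circular v_c2 = √(μ/r₂) = 4149 m/s; transfer-apogee v_a = √[μ(2/r₂ − 1/a_t)] = 2767 m/s.
Δv₂ = v_c2 − v_a = 1382 m/s.
Total Δv = Δv₁ + Δv₂ = 3299 m/s = 3.299 km/s.

Δv_total ≈ 3.30 km/s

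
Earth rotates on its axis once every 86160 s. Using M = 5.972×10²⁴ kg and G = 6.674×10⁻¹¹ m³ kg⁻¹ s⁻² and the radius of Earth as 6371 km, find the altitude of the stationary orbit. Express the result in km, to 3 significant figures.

μ = GM = 6.674×10⁻¹¹ × 5.972×10²⁴ = 3.986×10¹⁴ m³/s².
A synchronous orbit has period T, so by Kepler's third law a = (μT²/4π²)^(1/3).
μT²/4π² = 3.986×10¹⁴ × (8.616×10⁴)² / 39.48 = 7.495×10²² m³.
a = 4.216×10⁷ m = 42162 km.
Altitude h = a − R = 42162 − 6371 = 35791 km.

h_sync ≈ 35800 km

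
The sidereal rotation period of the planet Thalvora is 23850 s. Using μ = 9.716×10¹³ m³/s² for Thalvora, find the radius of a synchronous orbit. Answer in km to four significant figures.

r_sync ≈ 11190 km

A synchronous orbit has period T, so by Kepler's third law a = (μT²/4π²)^(1/3).
μT²/4π² = 9.716×10¹³ × (2.385×10⁴)² / 39.48 = 1.400×10²¹ m³.
a = 1.119×10⁷ m = 11187 km.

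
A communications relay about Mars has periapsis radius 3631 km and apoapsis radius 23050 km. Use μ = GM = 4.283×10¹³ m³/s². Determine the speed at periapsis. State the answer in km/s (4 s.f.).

Semi-major axis a = (r_p + r_a)/2 = 13340 km = 1.334×10⁷ m.
Vis-viva: v² = μ(2/r − 1/a) = 4.283×10¹³ × (5.508×10⁻⁷ − 7.496×10⁻⁸) = 2.038×10⁷ m²/s².
v = 4515 m/s = 4.515 km/s.

v ≈ 4.515 km/s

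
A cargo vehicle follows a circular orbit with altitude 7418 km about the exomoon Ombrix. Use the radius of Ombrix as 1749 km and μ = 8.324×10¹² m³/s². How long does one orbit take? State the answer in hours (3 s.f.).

T ≈ 16.8 hours

r = 1749 + 7418 = 9167.0 km = 9.1670×10⁶ m.
Kepler's third law: T = 2π√(r³/μ) = 2π√((9.167×10⁶)³ / 8.324×10¹²).
r³/μ = 9.254×10⁷ s², so T = 2π × 9.620×10³ = 6.044×10⁴ s.
Converting: 6.044×10⁴ s ÷ 3600 = 16.79 hours.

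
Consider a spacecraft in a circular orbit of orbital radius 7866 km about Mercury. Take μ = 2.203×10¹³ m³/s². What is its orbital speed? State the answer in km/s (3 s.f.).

v ≈ 1.67 km/s

r = 7866 km = 7.866×10⁶ m.
For a circular orbit v = √(μ/r) = √(2.203×10¹³ / 7.866×10⁶) = √(2.801×10⁶) = 1674 m/s.
That is 1.674 km/s.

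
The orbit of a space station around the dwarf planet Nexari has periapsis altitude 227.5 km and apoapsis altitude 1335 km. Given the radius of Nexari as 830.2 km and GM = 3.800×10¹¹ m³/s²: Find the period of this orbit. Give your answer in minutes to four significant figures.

r_p = 830.2 + 227.5 = 1057.7 km = 1.0577×10⁶ m.
r_a = 830.2 + 1335 = 2165.2 km = 2.1652×10⁶ m.
Semi-major axis a = (r_p + r_a)/2 = (1057.7 + 2165.2)/2 = 1611.4 km = 1.611×10⁶ m.
By Kepler's third law T = 2π√(a³/μ) = 2π × 3.318×10³ = 2.085×10⁴ s.
= 347.5 minutes.

T ≈ 347.5 minutes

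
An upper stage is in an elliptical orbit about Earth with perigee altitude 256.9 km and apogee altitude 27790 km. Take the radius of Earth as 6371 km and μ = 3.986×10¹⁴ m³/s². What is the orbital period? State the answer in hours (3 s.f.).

r_p = 6371 + 256.9 = 6627.9 km = 6.6279×10⁶ m.
r_a = 6371 + 27790 = 34161 km = 3.4161×10⁷ m.
Semi-major axis a = (r_p + r_a)/2 = (6627.9 + 34161)/2 = 20394 km = 2.039×10⁷ m.
By Kepler's third law T = 2π√(a³/μ) = 2π × 4.613×10³ = 2.899×10⁴ s.
= 8.051 hours.

T ≈ 8.05 hours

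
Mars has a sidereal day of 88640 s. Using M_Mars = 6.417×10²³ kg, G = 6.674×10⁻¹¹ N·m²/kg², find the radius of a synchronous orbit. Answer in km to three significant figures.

μ = GM = 6.674×10⁻¹¹ × 6.417×10²³ = 4.283×10¹³ m³/s².
A synchronous orbit has period T, so by Kepler's third law a = (μT²/4π²)^(1/3).
μT²/4π² = 4.283×10¹³ × (8.864×10⁴)² / 39.48 = 8.524×10²¹ m³.
a = 2.043×10⁷ m = 20427 km.

r_sync ≈ 20400 km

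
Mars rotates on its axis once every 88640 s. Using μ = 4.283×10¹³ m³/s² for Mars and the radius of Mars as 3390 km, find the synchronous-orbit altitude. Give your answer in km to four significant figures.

h_sync ≈ 17040 km

A synchronous orbit has period T, so by Kepler's third law a = (μT²/4π²)^(1/3).
μT²/4π² = 4.283×10¹³ × (8.864×10⁴)² / 39.48 = 8.524×10²¹ m³.
a = 2.043×10⁷ m = 20428 km.
Altitude h = a − R = 20428 − 3390 = 17038 km.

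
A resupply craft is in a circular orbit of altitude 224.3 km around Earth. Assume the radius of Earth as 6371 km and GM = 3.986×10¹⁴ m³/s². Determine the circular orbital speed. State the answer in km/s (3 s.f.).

r = 6371 + 224.3 = 6595.3 km = 6.5953×10⁶ m.
For a circular orbit v = √(μ/r) = √(3.986×10¹⁴ / 6.595×10⁶) = √(6.044×10⁷) = 7774 m/s.
That is 7.774 km/s.

v ≈ 7.77 km/s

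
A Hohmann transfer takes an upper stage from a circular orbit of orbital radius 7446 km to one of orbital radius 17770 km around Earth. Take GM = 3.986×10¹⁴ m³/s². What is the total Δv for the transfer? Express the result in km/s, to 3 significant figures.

r₁ = 7446 km = 7.446×10⁶ m.
r₂ = 17770 km = 1.777×10⁷ m.
Transfer ellipse a_t = (r₁ + r₂)/2 = 1.261×10⁷ m.
At r₁: circular v_c1 = √(μ/r₁) = 7317 m/s; transfer-perigee v_p = √[μ(2/r₁ − 1/a_t)] = 8686 m/s.
Δv₁ = v_p − v_c1 = 1370 m/s.
At r₂: circular v_c2 = √(μ/r₂) = 4736 m/s; transfer-apogee v_a = √[μ(2/r₂ − 1/a_t)] = 3640 m/s.
Δv₂ = v_c2 − v_a = 1096 m/s.
Total Δv = Δv₁ + Δv₂ = 2466 m/s = 2.466 km/s.

Δv_total ≈ 2.47 km/s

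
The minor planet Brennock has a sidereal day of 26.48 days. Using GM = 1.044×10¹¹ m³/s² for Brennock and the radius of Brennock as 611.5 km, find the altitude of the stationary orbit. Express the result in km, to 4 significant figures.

h_sync ≈ 23400 km

T = 26.48 days = 2.288×10⁶ s.
A synchronous orbit has period T, so by Kepler's third law a = (μT²/4π²)^(1/3).
μT²/4π² = 1.044×10¹¹ × (2.288×10⁶)² / 39.48 = 1.384×10²² m³.
a = 2.401×10⁷ m = 24011 km.
Altitude h = a − R = 24011 − 611.5 = 23399 km.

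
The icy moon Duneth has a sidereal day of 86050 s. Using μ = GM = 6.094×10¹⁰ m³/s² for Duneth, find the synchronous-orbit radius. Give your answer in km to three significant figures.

r_sync ≈ 2250 km

A synchronous orbit has period T, so by Kepler's third law a = (μT²/4π²)^(1/3).
μT²/4π² = 6.094×10¹⁰ × (8.605×10⁴)² / 39.48 = 1.143×10¹⁹ m³.
a = 2.253×10⁶ m = 2252.6 km.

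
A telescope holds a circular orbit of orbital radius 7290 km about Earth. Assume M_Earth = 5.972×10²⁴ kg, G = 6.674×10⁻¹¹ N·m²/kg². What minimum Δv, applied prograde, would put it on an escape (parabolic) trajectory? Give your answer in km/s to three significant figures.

μ = GM = 6.674×10⁻¹¹ × 5.972×10²⁴ = 3.986×10¹⁴ m³/s².
r = 7290 km = 7.290×10⁶ m.
Circular speed v_c = √(μ/r) = 7394 m/s.
Escape speed v_esc = √(2μ/r) = √2 × v_c = 10460 m/s.
Δv = v_esc − v_c = 3063 m/s = 3.063 km/s.

Δv ≈ 3.06 km/s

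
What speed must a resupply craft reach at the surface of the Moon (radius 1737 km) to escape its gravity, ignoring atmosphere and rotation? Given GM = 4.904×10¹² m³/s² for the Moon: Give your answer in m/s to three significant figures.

v_esc ≈ 2380 m/s

r = R = 1.737×10⁶ m.
Escape speed v_esc = √(2μ/r) = √(2 × 4.904×10¹² / 1.737×10⁶) = √(5.647×10⁶) = 2376 m/s.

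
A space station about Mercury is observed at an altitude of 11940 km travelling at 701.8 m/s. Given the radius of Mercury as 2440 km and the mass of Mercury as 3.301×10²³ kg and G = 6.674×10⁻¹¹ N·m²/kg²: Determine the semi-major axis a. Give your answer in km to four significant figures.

μ = GM = 6.674×10⁻¹¹ × 3.301×10²³ = 2.203×10¹³ m³/s².
r = 2440 + 11940 = 14380 km = 1.438×10⁷ m.
Specific orbital energy ε = v²/2 − μ/r = (701.8)²/2 − 2.203×10¹³/1.438×10⁷ = -1.286×10⁶ J/kg.
Since ε = −μ/(2a), a = −μ/(2ε) = 8.567×10⁶ m = 8567.1 km.

a ≈ 8567 km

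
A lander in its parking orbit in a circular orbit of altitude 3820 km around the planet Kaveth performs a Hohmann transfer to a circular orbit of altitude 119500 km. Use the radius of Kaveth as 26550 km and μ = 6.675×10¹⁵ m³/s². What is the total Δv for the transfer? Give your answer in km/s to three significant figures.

r₁ = 26550 + 3820 = 30370 km = 3.0370×10⁷ m.
r₂ = 26550 + 119500 = 146050 km = 1.4605×10⁸ m.
Transfer ellipse a_t = (r₁ + r₂)/2 = 8.821×10⁷ m.
At r₁: circular v_c1 = √(μ/r₁) = 14830 m/s; transfer-periapsis v_p = √[μ(2/r₁ − 1/a_t)] = 19080 m/s.
Δv₁ = v_p − v_c1 = 4251 m/s.
At r₂: circular v_c2 = √(μ/r₂) = 6760 m/s; transfer-apoapsis v_a = √[μ(2/r₂ − 1/a_t)] = 3967 m/s.
Δv₂ = v_c2 − v_a = 2794 m/s.
Total Δv = Δv₁ + Δv₂ = 7045 m/s = 7.045 km/s.

Δv_total ≈ 7.04 km/s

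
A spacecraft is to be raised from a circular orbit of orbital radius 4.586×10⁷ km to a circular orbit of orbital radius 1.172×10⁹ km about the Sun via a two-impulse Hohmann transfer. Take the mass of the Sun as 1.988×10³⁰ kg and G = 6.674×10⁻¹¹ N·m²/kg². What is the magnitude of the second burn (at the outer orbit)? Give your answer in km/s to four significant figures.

Δv ≈ 7.720 km/s

μ = GM = 6.674×10⁻¹¹ × 1.988×10³⁰ = 1.327×10²⁰ m³/s².
r₁ = 4.586×10⁷ km = 4.586×10¹⁰ m.
r₂ = 1.172×10⁹ km = 1.172×10¹² m.
Transfer ellipse a_t = (r₁ + r₂)/2 = 6.089×10¹¹ m.
At r₁: circular v_c1 = √(μ/r₁) = 53790 m/s; transfer-perihelion v_p = √[μ(2/r₁ − 1/a_t)] = 74620 m/s.
At r₂: circular v_c2 = √(μ/r₂) = 10640 m/s; transfer-aphelion v_a = √[μ(2/r₂ − 1/a_t)] = 2920 m/s.
Δv₂ = v_c2 − v_a = 7720 m/s.
= 7.720 km/s.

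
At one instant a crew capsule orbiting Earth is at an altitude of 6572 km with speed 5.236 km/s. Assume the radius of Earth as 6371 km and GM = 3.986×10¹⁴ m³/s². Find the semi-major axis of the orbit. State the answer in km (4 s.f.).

a ≈ 11660 km

r = 6371 + 6572 = 12943 km = 1.294×10⁷ m.
Specific orbital energy ε = v²/2 − μ/r = (5236)²/2 − 3.986×10¹⁴/1.294×10⁷ = -1.709×10⁷ J/kg.
Since ε = −μ/(2a), a = −μ/(2ε) = 1.166×10⁷ m = 11663 km.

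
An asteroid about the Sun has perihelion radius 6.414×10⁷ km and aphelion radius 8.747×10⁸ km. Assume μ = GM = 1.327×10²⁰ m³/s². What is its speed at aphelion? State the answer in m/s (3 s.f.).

v ≈ 4550 m/s

Semi-major axis a = (r_p + r_a)/2 = 4.6942×10⁸ km = 4.694×10¹¹ m.
Vis-viva: v² = μ(2/r − 1/a) = 1.327×10²⁰ × (2.286×10⁻¹² − 2.130×10⁻¹²) = 2.073×10⁷ m²/s².
v = 4553 m/s.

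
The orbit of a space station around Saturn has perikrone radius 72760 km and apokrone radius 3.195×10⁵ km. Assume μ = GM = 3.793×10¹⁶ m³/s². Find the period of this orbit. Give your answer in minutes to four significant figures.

T ≈ 1477 minutes

Semi-major axis a = (r_p + r_a)/2 = (72760 + 3.1950×10⁵)/2 = 1.9613×10⁵ km = 1.961×10⁸ m.
By Kepler's third law T = 2π√(a³/μ) = 2π × 1.410×10⁴ = 8.861×10⁴ s.
= 1477 minutes.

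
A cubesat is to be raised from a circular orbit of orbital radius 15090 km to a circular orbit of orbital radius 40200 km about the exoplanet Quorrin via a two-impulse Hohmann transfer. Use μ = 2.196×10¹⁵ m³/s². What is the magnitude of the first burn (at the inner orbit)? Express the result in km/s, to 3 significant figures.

Δv ≈ 2.48 km/s

r₁ = 15090 km = 1.509×10⁷ m.
r₂ = 40200 km = 4.020×10⁷ m.
Transfer ellipse a_t = (r₁ + r₂)/2 = 2.764×10⁷ m.
At r₁: circular v_c1 = √(μ/r₁) = 12060 m/s; transfer-periapsis v_p = √[μ(2/r₁ − 1/a_t)] = 14550 m/s.
Δv₁ = v_p − v_c1 = 2484 m/s.
= 2.484 km/s.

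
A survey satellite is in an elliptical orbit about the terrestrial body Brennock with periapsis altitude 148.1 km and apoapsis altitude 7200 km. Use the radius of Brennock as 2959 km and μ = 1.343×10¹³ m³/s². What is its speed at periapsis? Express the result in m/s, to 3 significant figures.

v ≈ 2570 m/s

r_p = 2959 + 148.1 = 3107.1 km = 3.1071×10⁶ m.
r_a = 2959 + 7200 = 10159 km = 1.0159×10⁷ m.
Semi-major axis a = (r_p + r_a)/2 = 6633.1 km = 6.633×10⁶ m.
Vis-viva: v² = μ(2/r − 1/a) = 1.343×10¹³ × (6.437×10⁻⁷ − 1.508×10⁻⁷) = 6.620×10⁶ m²/s².
v = 2573 m/s.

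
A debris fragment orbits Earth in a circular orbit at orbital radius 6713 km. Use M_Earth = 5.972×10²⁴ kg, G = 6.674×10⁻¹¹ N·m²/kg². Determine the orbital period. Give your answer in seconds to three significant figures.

T ≈ 5470 seconds

μ = GM = 6.674×10⁻¹¹ × 5.972×10²⁴ = 3.986×10¹⁴ m³/s².
r = 6713 km = 6.713×10⁶ m.
Kepler's third law: T = 2π√(r³/μ) = 2π√((6.713×10⁶)³ / 3.986×10¹⁴).
r³/μ = 7.590×10⁵ s², so T = 2π × 8.712×10² = 5.474×10³ s.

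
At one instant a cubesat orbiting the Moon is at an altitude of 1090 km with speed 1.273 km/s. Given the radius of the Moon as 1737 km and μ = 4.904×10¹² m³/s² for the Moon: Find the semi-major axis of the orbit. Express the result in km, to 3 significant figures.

r = 1737 + 1090 = 2827.0 km = 2.827×10⁶ m.
Specific orbital energy ε = v²/2 − μ/r = (1273)²/2 − 4.904×10¹²/2.827×10⁶ = -9.244×10⁵ J/kg.
Since ε = −μ/(2a), a = −μ/(2ε) = 2.652×10⁶ m = 2652.4 km.

a ≈ 2650 km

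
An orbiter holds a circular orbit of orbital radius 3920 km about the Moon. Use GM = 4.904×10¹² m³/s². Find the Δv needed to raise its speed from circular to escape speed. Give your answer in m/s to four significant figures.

Δv ≈ 463.3 m/s

r = 3920 km = 3.920×10⁶ m.
Circular speed v_c = √(μ/r) = 1118 m/s.
Escape speed v_esc = √(2μ/r) = √2 × v_c = 1582 m/s.
Δv = v_esc − v_c = 463.3 m/s.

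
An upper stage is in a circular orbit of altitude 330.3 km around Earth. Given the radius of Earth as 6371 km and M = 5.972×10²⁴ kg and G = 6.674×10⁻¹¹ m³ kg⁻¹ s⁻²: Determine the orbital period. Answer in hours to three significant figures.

μ = GM = 6.674×10⁻¹¹ × 5.972×10²⁴ = 3.986×10¹⁴ m³/s².
r = 6371 + 330.3 = 6701.3 km = 6.7013×10⁶ m.
Kepler's third law: T = 2π√(r³/μ) = 2π√((6.701×10⁶)³ / 3.986×10¹⁴).
r³/μ = 7.550×10⁵ s², so T = 2π × 8.689×10² = 5.460×10³ s.
Converting: 5.460×10³ s ÷ 3600 = 1.517 hours.

T ≈ 1.52 hours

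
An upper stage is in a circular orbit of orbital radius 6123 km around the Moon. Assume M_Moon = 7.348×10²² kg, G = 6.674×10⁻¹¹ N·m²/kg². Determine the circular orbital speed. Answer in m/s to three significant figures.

μ = GM = 6.674×10⁻¹¹ × 7.348×10²² = 4.904×10¹² m³/s².
r = 6123 km = 6.123×10⁶ m.
For a circular orbit v = √(μ/r) = √(4.904×10¹² / 6.123×10⁶) = √(8.009×10⁵) = 894.9 m/s.

v ≈ 895 m/s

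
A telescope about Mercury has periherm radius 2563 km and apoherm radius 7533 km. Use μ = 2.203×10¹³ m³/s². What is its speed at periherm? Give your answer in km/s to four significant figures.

v ≈ 3.581 km/s

Semi-major axis a = (r_p + r_a)/2 = 5048.0 km = 5.048×10⁶ m.
Vis-viva: v² = μ(2/r − 1/a) = 2.203×10¹³ × (7.803×10⁻⁷ − 1.981×10⁻⁷) = 1.283×10⁷ m²/s².
v = 3581 m/s = 3.581 km/s.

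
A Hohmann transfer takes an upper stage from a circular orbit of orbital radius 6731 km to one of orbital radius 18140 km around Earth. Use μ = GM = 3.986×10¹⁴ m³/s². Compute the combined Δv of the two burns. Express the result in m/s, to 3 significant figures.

r₁ = 6731 km = 6.731×10⁶ m.
r₂ = 18140 km = 1.814×10⁷ m.
Transfer ellipse a_t = (r₁ + r₂)/2 = 1.244×10⁷ m.
At r₁: circular v_c1 = √(μ/r₁) = 7695 m/s; transfer-perigee v_p = √[μ(2/r₁ − 1/a_t)] = 9294 m/s.
Δv₁ = v_p − v_c1 = 1599 m/s.
At r₂: circular v_c2 = √(μ/r₂) = 4688 m/s; transfer-apogee v_a = √[μ(2/r₂ − 1/a_t)] = 3449 m/s.
Δv₂ = v_c2 − v_a = 1239 m/s.
Total Δv = Δv₁ + Δv₂ = 2838 m/s.

Δv_total ≈ 2840 m/s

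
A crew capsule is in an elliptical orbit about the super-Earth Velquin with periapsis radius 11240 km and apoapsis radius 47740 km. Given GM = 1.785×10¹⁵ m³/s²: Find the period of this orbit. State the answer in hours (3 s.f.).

T ≈ 6.62 hours

Semi-major axis a = (r_p + r_a)/2 = (11240 + 47740)/2 = 29490 km = 2.949×10⁷ m.
By Kepler's third law T = 2π√(a³/μ) = 2π × 3.790×10³ = 2.382×10⁴ s.
= 6.616 hours.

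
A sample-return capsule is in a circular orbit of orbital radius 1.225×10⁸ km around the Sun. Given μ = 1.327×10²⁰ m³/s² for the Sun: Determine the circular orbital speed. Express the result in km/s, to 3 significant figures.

v ≈ 32.9 km/s

r = 1.225×10⁸ km = 1.225×10¹¹ m.
For a circular orbit v = √(μ/r) = √(1.327×10²⁰ / 1.225×10¹¹) = √(1.083×10⁹) = 32910 m/s.
That is 32.91 km/s.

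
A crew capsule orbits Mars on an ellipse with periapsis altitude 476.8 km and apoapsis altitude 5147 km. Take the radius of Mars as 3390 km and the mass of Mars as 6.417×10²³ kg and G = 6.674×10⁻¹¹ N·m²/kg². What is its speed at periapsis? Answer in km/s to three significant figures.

v ≈ 3.90 km/s

μ = GM = 6.674×10⁻¹¹ × 6.417×10²³ = 4.283×10¹³ m³/s².
r_p = 3390 + 476.8 = 3866.8 km = 3.8668×10⁶ m.
r_a = 3390 + 5147 = 8537.0 km = 8.5370×10⁶ m.
Semi-major axis a = (r_p + r_a)/2 = 6201.9 km = 6.202×10⁶ m.
Vis-viva: v² = μ(2/r − 1/a) = 4.283×10¹³ × (5.172×10⁻⁷ − 1.612×10⁻⁷) = 1.525×10⁷ m²/s².
v = 3905 m/s = 3.905 km/s.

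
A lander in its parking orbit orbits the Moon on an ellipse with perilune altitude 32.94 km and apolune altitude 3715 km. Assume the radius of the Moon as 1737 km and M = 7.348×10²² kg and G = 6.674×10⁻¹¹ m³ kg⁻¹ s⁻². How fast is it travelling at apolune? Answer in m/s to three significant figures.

μ = GM = 6.674×10⁻¹¹ × 7.348×10²² = 4.904×10¹² m³/s².
r_p = 1737 + 32.94 = 1769.9 km = 1.7699×10⁶ m.
r_a = 1737 + 3715 = 5452.0 km = 5.4520×10⁶ m.
Semi-major axis a = (r_p + r_a)/2 = 3611.0 km = 3.611×10⁶ m.
Vis-viva: v² = μ(2/r − 1/a) = 4.904×10¹² × (3.668×10⁻⁷ − 2.769×10⁻⁷) = 4.409×10⁵ m²/s².
v = 664.0 m/s.

v ≈ 664 m/s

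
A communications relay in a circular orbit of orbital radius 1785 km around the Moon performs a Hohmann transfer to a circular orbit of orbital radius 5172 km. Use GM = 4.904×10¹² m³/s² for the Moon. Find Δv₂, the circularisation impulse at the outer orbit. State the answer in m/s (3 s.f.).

Δv ≈ 276 m/s

r₁ = 1785 km = 1.785×10⁶ m.
r₂ = 5172 km = 5.172×10⁶ m.
Transfer ellipse a_t = (r₁ + r₂)/2 = 3.478×10⁶ m.
At r₁: circular v_c1 = √(μ/r₁) = 1658 m/s; transfer-perilune v_p = √[μ(2/r₁ − 1/a_t)] = 2021 m/s.
At r₂: circular v_c2 = √(μ/r₂) = 973.7 m/s; transfer-apolune v_a = √[μ(2/r₂ − 1/a_t)] = 697.5 m/s.
Δv₂ = v_c2 − v_a = 276.2 m/s.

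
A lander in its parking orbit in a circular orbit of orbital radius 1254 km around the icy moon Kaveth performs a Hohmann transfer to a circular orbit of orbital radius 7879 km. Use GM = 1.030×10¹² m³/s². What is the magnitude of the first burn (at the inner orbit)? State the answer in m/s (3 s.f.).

Δv ≈ 284 m/s

r₁ = 1254 km = 1.254×10⁶ m.
r₂ = 7879 km = 7.879×10⁶ m.
Transfer ellipse a_t = (r₁ + r₂)/2 = 4.566×10⁶ m.
At r₁: circular v_c1 = √(μ/r₁) = 906.3 m/s; transfer-periapsis v_p = √[μ(2/r₁ − 1/a_t)] = 1190 m/s.
Δv₁ = v_p − v_c1 = 284.2 m/s.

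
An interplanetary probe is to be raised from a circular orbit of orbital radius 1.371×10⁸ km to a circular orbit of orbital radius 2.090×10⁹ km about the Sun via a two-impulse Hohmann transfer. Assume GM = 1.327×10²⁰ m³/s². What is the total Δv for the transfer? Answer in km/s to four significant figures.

Δv_total ≈ 16.68 km/s

r₁ = 1.371×10⁸ km = 1.371×10¹¹ m.
r₂ = 2.090×10⁹ km = 2.090×10¹² m.
Transfer ellipse a_t = (r₁ + r₂)/2 = 1.114×10¹² m.
At r₁: circular v_c1 = √(μ/r₁) = 31110 m/s; transfer-perihelion v_p = √[μ(2/r₁ − 1/a_t)] = 42620 m/s.
Δv₁ = v_p − v_c1 = 11510 m/s.
At r₂: circular v_c2 = √(μ/r₂) = 7968 m/s; transfer-aphelion v_a = √[μ(2/r₂ − 1/a_t)] = 2796 m/s.
Δv₂ = v_c2 − v_a = 5172 m/s.
Total Δv = Δv₁ + Δv₂ = 16680 m/s = 16.68 km/s.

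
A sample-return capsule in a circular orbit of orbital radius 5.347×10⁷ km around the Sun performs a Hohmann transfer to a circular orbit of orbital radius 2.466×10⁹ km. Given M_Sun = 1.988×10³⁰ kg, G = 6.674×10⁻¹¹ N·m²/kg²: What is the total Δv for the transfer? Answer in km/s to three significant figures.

μ = GM = 6.674×10⁻¹¹ × 1.988×10³⁰ = 1.327×10²⁰ m³/s².
r₁ = 5.347×10⁷ km = 5.347×10¹⁰ m.
r₂ = 2.466×10⁹ km = 2.466×10¹² m.
Transfer ellipse a_t = (r₁ + r₂)/2 = 1.260×10¹² m.
At r₁: circular v_c1 = √(μ/r₁) = 49810 m/s; transfer-perihelion v_p = √[μ(2/r₁ − 1/a_t)] = 69700 m/s.
Δv₁ = v_p − v_c1 = 19880 m/s.
At r₂: circular v_c2 = √(μ/r₂) = 7335 m/s; transfer-aphelion v_a = √[μ(2/r₂ − 1/a_t)] = 1511 m/s.
Δv₂ = v_c2 − v_a = 5824 m/s.
Total Δv = Δv₁ + Δv₂ = 25710 m/s = 25.71 km/s.

Δv_total ≈ 25.7 km/s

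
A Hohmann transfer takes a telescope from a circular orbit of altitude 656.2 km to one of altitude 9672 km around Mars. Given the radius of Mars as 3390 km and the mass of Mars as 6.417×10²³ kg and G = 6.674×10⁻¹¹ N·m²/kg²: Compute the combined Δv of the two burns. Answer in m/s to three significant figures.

Δv_total ≈ 1330 m/s

μ = GM = 6.674×10⁻¹¹ × 6.417×10²³ = 4.283×10¹³ m³/s².
r₁ = 3390 + 656.2 = 4046.2 km = 4.0462×10⁶ m.
r₂ = 3390 + 9672 = 13062 km = 1.3062×10⁷ m.
Transfer ellipse a_t = (r₁ + r₂)/2 = 8.554×10⁶ m.
At r₁: circular v_c1 = √(μ/r₁) = 3253 m/s; transfer-periapsis v_p = √[μ(2/r₁ − 1/a_t)] = 4020 m/s.
Δv₁ = v_p − v_c1 = 766.9 m/s.
At r₂: circular v_c2 = √(μ/r₂) = 1811 m/s; transfer-apoapsis v_a = √[μ(2/r₂ − 1/a_t)] = 1245 m/s.
Δv₂ = v_c2 − v_a = 565.4 m/s.
Total Δv = Δv₁ + Δv₂ = 1332 m/s.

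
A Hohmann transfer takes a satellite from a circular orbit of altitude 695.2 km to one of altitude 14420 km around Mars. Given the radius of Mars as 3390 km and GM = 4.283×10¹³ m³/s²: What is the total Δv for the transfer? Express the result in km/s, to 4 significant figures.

r₁ = 3390 + 695.2 = 4085.2 km = 4.0852×10⁶ m.
r₂ = 3390 + 14420 = 17810 km = 1.7810×10⁷ m.
Transfer ellipse a_t = (r₁ + r₂)/2 = 1.095×10⁷ m.
At r₁: circular v_c1 = √(μ/r₁) = 3238 m/s; transfer-periapsis v_p = √[μ(2/r₁ − 1/a_t)] = 4130 m/s.
Δv₁ = v_p − v_c1 = 892.0 m/s.
At r₂: circular v_c2 = √(μ/r₂) = 1551 m/s; transfer-apoapsis v_a = √[μ(2/r₂ − 1/a_t)] = 947.3 m/s.
Δv₂ = v_c2 − v_a = 603.4 m/s.
Total Δv = Δv₁ + Δv₂ = 1495 m/s = 1.495 km/s.

Δv_total ≈ 1.495 km/s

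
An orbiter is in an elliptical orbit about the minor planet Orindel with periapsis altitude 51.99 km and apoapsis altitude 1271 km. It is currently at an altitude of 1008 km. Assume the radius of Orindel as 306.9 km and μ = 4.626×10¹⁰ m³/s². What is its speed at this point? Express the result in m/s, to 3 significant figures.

r_p = 306.9 + 51.99 = 358.89 km = 3.5889×10⁵ m.
r_a = 306.9 + 1271 = 1577.9 km = 1.5779×10⁶ m.
r = 306.9 + 1008 = 1314.9 km = 1.315×10⁶ m.
Semi-major axis a = (r_p + r_a)/2 = 968.39 km = 9.684×10⁵ m.
Vis-viva: v² = μ(2/r − 1/a) = 4.626×10¹⁰ × (1.521×10⁻⁶ − 1.033×10⁻⁶) = 2.259×10⁴ m²/s².
v = 150.3 m/s.

v ≈ 150 m/s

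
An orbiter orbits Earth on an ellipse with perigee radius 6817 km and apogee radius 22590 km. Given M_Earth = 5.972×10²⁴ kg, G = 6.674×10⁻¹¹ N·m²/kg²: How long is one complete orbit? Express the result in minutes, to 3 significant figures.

μ = GM = 6.674×10⁻¹¹ × 5.972×10²⁴ = 3.986×10¹⁴ m³/s².
Semi-major axis a = (r_p + r_a)/2 = (6817.0 + 22590)/2 = 14704 km = 1.470×10⁷ m.
By Kepler's third law T = 2π√(a³/μ) = 2π × 2.824×10³ = 1.774×10⁴ s.
= 295.7 minutes.

T ≈ 296 minutes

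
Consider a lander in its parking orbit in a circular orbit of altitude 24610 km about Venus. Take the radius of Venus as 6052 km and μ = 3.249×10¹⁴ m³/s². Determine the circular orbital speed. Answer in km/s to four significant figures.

r = 6052 + 24610 = 30662 km = 3.0662×10⁷ m.
For a circular orbit v = √(μ/r) = √(3.249×10¹⁴ / 3.066×10⁷) = √(1.060×10⁷) = 3255 m/s.
That is 3.255 km/s.

v ≈ 3.255 km/s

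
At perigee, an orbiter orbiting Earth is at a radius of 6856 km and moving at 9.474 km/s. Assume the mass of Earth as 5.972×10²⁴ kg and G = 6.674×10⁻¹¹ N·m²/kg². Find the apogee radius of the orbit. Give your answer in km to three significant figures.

apogee radius ≈ 23200 km

μ = GM = 6.674×10⁻¹¹ × 5.972×10²⁴ = 3.986×10¹⁴ m³/s².
r_p = 6.856×10⁶ m.
Specific energy ε = v²/2 − μ/r = -1.326×10⁷ J/kg, so a = −μ/(2ε) = 1.503×10⁷ m.
The apsides satisfy r_p + r_a = 2a, so the apogee radius is 2a − r_p = 2.321×10⁷ m = 23210 km.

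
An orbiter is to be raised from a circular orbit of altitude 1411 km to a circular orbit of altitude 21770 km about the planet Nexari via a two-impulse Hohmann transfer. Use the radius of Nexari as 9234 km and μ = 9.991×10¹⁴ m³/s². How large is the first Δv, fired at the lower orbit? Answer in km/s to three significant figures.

r₁ = 9234 + 1411 = 10645 km = 1.0645×10⁷ m.
r₂ = 9234 + 21770 = 31004 km = 3.1004×10⁷ m.
Transfer ellipse a_t = (r₁ + r₂)/2 = 2.082×10⁷ m.
At r₁: circular v_c1 = √(μ/r₁) = 9688 m/s; transfer-periapsis v_p = √[μ(2/r₁ − 1/a_t)] = 11820 m/s.
Δv₁ = v_p − v_c1 = 2133 m/s.
= 2.133 km/s.

Δv ≈ 2.13 km/s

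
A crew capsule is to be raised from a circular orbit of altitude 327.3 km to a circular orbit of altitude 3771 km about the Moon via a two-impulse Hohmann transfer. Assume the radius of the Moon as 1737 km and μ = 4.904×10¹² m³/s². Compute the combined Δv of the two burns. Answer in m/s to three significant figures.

r₁ = 1737 + 327.3 = 2064.3 km = 2.0643×10⁶ m.
r₂ = 1737 + 3771 = 5508.0 km = 5.5080×10⁶ m.
Transfer ellipse a_t = (r₁ + r₂)/2 = 3.786×10⁶ m.
At r₁: circular v_c1 = √(μ/r₁) = 1541 m/s; transfer-perilune v_p = √[μ(2/r₁ − 1/a_t)] = 1859 m/s.
Δv₁ = v_p − v_c1 = 317.7 m/s.
At r₂: circular v_c2 = √(μ/r₂) = 943.6 m/s; transfer-apolune v_a = √[μ(2/r₂ − 1/a_t)] = 696.7 m/s.
Δv₂ = v_c2 − v_a = 246.8 m/s.
Total Δv = Δv₁ + Δv₂ = 564.6 m/s.

Δv_total ≈ 565 m/s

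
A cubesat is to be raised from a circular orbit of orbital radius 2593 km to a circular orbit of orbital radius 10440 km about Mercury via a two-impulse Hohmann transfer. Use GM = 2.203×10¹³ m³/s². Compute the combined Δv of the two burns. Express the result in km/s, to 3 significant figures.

Δv_total ≈ 1.31 km/s

r₁ = 2593 km = 2.593×10⁶ m.
r₂ = 10440 km = 1.044×10⁷ m.
Transfer ellipse a_t = (r₁ + r₂)/2 = 6.516×10⁶ m.
At r₁: circular v_c1 = √(μ/r₁) = 2915 m/s; transfer-periherm v_p = √[μ(2/r₁ − 1/a_t)] = 3689 m/s.
Δv₁ = v_p − v_c1 = 774.6 m/s.
At r₂: circular v_c2 = √(μ/r₂) = 1453 m/s; transfer-apoherm v_a = √[μ(2/r₂ − 1/a_t)] = 916.3 m/s.
Δv₂ = v_c2 − v_a = 536.3 m/s.
Total Δv = Δv₁ + Δv₂ = 1311 m/s = 1.311 km/s.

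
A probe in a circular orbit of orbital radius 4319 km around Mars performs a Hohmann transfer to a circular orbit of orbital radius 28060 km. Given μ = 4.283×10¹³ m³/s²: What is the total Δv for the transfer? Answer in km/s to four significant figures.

r₁ = 4319 km = 4.319×10⁶ m.
r₂ = 28060 km = 2.806×10⁷ m.
Transfer ellipse a_t = (r₁ + r₂)/2 = 1.619×10⁷ m.
At r₁: circular v_c1 = √(μ/r₁) = 3149 m/s; transfer-periapsis v_p = √[μ(2/r₁ − 1/a_t)] = 4146 m/s.
Δv₁ = v_p − v_c1 = 996.7 m/s.
At r₂: circular v_c2 = √(μ/r₂) = 1235 m/s; transfer-apoapsis v_a = √[μ(2/r₂ − 1/a_t)] = 638.1 m/s.
Δv₂ = v_c2 − v_a = 597.3 m/s.
Total Δv = Δv₁ + Δv₂ = 1594 m/s = 1.594 km/s.

Δv_total ≈ 1.594 km/s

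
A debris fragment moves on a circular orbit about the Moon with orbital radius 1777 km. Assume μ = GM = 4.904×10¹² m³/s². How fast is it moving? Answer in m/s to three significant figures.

v ≈ 1660 m/s

r = 1777 km = 1.777×10⁶ m.
For a circular orbit v = √(μ/r) = √(4.904×10¹² / 1.777×10⁶) = √(2.760×10⁶) = 1661 m/s.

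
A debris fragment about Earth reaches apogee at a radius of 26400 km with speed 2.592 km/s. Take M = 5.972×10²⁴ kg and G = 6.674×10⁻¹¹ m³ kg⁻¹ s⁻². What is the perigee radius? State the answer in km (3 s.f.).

μ = GM = 6.674×10⁻¹¹ × 5.972×10²⁴ = 3.986×10¹⁴ m³/s².
r_a = 2.640×10⁷ m.
Specific energy ε = v²/2 − μ/r = -1.174×10⁷ J/kg, so a = −μ/(2ε) = 1.698×10⁷ m.
The apsides satisfy r_p + r_a = 2a, so the perigee radius is 2a − r_a = 7.555×10⁶ m = 7555.2 km.

perigee radius ≈ 7560 km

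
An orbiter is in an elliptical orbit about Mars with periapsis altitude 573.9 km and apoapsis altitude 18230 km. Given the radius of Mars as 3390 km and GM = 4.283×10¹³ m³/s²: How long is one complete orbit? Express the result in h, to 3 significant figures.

T ≈ 12.2 h

r_p = 3390 + 573.9 = 3963.9 km = 3.9639×10⁶ m.
r_a = 3390 + 18230 = 21620 km = 2.1620×10⁷ m.
Semi-major axis a = (r_p + r_a)/2 = (3963.9 + 21620)/2 = 12792 km = 1.279×10⁷ m.
By Kepler's third law T = 2π√(a³/μ) = 2π × 6.991×10³ = 4.392×10⁴ s.
= 12.20 h.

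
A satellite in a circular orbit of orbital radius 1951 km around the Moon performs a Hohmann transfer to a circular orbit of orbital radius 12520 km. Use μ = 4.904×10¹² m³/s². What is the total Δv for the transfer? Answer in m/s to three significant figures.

Δv_total ≈ 801 m/s

r₁ = 1951 km = 1.951×10⁶ m.
r₂ = 12520 km = 1.252×10⁷ m.
Transfer ellipse a_t = (r₁ + r₂)/2 = 7.236×10⁶ m.
At r₁: circular v_c1 = √(μ/r₁) = 1585 m/s; transfer-perilune v_p = √[μ(2/r₁ − 1/a_t)] = 2086 m/s.
Δv₁ = v_p − v_c1 = 500.1 m/s.
At r₂: circular v_c2 = √(μ/r₂) = 625.9 m/s; transfer-apolune v_a = √[μ(2/r₂ − 1/a_t)] = 325.0 m/s.
Δv₂ = v_c2 − v_a = 300.9 m/s.
Total Δv = Δv₁ + Δv₂ = 801.0 m/s.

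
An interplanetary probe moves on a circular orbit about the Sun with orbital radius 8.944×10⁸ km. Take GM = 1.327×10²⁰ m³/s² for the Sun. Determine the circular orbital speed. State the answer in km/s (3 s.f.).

v ≈ 12.2 km/s

r = 8.944×10⁸ km = 8.944×10¹¹ m.
For a circular orbit v = √(μ/r) = √(1.327×10²⁰ / 8.944×10¹¹) = √(1.484×10⁸) = 12180 m/s.
That is 12.18 km/s.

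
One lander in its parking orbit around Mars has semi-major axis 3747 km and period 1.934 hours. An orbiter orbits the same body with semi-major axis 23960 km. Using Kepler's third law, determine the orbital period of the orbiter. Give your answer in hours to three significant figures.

T₂ ≈ 31.3 hours

Kepler's third law: T² ∝ a³, so T₂ = T₁ (a₂/a₁)^(3/2).
a₂/a₁ = 6.394, (a₂/a₁)^(3/2) = 16.17.
T₂ = 1.934 × 16.17 = 31.27 hours.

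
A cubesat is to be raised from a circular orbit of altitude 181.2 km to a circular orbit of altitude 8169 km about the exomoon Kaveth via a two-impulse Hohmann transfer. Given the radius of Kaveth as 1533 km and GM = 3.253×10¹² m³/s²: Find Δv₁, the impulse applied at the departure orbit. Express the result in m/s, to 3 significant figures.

r₁ = 1533 + 181.2 = 1714.2 km = 1.7142×10⁶ m.
r₂ = 1533 + 8169 = 9702.0 km = 9.7020×10⁶ m.
Transfer ellipse a_t = (r₁ + r₂)/2 = 5.708×10⁶ m.
At r₁: circular v_c1 = √(μ/r₁) = 1378 m/s; transfer-periapsis v_p = √[μ(2/r₁ − 1/a_t)] = 1796 m/s.
Δv₁ = v_p − v_c1 = 418.4 m/s.

Δv ≈ 418 m/s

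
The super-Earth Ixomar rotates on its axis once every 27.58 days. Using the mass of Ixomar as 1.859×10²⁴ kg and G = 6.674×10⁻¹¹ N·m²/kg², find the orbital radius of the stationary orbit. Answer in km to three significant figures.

μ = GM = 6.674×10⁻¹¹ × 1.859×10²⁴ = 1.241×10¹⁴ m³/s².
T = 27.58 days = 2.383×10⁶ s.
A synchronous orbit has period T, so by Kepler's third law a = (μT²/4π²)^(1/3).
μT²/4π² = 1.241×10¹⁴ × (2.383×10⁶)² / 39.48 = 1.785×10²⁵ m³.
a = 2.613×10⁸ m = 2.6132×10⁵ km.

r_sync ≈ 2.61×10⁵ km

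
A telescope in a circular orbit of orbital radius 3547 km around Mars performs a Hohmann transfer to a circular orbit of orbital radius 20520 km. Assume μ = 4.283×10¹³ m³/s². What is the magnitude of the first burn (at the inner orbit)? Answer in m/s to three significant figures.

r₁ = 3547 km = 3.547×10⁶ m.
r₂ = 20520 km = 2.052×10⁷ m.
Transfer ellipse a_t = (r₁ + r₂)/2 = 1.203×10⁷ m.
At r₁: circular v_c1 = √(μ/r₁) = 3475 m/s; transfer-periapsis v_p = √[μ(2/r₁ − 1/a_t)] = 4538 m/s.
Δv₁ = v_p − v_c1 = 1063 m/s.

Δv ≈ 1060 m/s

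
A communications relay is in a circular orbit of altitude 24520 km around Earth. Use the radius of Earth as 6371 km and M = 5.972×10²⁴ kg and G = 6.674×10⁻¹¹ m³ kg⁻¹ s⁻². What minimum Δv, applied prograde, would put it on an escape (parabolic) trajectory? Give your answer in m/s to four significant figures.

μ = GM = 6.674×10⁻¹¹ × 5.972×10²⁴ = 3.986×10¹⁴ m³/s².
r = 6371 + 24520 = 30891 km = 3.0891×10⁷ m.
Circular speed v_c = √(μ/r) = 3592 m/s.
Escape speed v_esc = √(2μ/r) = √2 × v_c = 5080 m/s.
Δv = v_esc − v_c = 1488 m/s.

Δv ≈ 1488 m/s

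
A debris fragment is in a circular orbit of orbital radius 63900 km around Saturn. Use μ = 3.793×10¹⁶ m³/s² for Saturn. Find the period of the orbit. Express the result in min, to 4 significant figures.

r = 63900 km = 6.390×10⁷ m.
Kepler's third law: T = 2π√(r³/μ) = 2π√((6.390×10⁷)³ / 3.793×10¹⁶).
r³/μ = 6.879×10⁶ s², so T = 2π × 2.623×10³ = 1.648×10⁴ s.
Converting: 1.648×10⁴ s ÷ 60.00 = 274.7 min.

T ≈ 274.7 min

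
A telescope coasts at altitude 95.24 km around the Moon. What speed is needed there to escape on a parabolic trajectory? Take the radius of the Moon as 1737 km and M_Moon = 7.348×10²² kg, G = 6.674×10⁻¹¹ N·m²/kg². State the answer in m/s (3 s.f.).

μ = GM = 6.674×10⁻¹¹ × 7.348×10²² = 4.904×10¹² m³/s².
r = 1737 + 95.24 = 1832.2 km = 1.8322×10⁶ m.
Escape speed v_esc = √(2μ/r) = √(2 × 4.904×10¹² / 1.832×10⁶) = √(5.353×10⁶) = 2314 m/s.

v_esc ≈ 2310 m/s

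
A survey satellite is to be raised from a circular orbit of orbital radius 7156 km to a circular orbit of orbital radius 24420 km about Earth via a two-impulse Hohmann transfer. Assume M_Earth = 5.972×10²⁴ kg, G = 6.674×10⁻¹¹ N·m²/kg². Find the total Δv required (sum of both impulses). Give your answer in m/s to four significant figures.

μ = GM = 6.674×10⁻¹¹ × 5.972×10²⁴ = 3.986×10¹⁴ m³/s².
r₁ = 7156 km = 7.156×10⁶ m.
r₂ = 24420 km = 2.442×10⁷ m.
Transfer ellipse a_t = (r₁ + r₂)/2 = 1.579×10⁷ m.
At r₁: circular v_c1 = √(μ/r₁) = 7463 m/s; transfer-perigee v_p = √[μ(2/r₁ − 1/a_t)] = 9282 m/s.
Δv₁ = v_p − v_c1 = 1819 m/s.
At r₂: circular v_c2 = √(μ/r₂) = 4040 m/s; transfer-apogee v_a = √[μ(2/r₂ − 1/a_t)] = 2720 m/s.
Δv₂ = v_c2 − v_a = 1320 m/s.
Total Δv = Δv₁ + Δv₂ = 3139 m/s.

Δv_total ≈ 3139 m/s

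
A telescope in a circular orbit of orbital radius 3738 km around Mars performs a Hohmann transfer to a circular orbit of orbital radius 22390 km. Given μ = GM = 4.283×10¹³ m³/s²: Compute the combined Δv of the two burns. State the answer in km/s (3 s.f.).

r₁ = 3738 km = 3.738×10⁶ m.
r₂ = 22390 km = 2.239×10⁷ m.
Transfer ellipse a_t = (r₁ + r₂)/2 = 1.306×10⁷ m.
At r₁: circular v_c1 = √(μ/r₁) = 3385 m/s; transfer-periapsis v_p = √[μ(2/r₁ − 1/a_t)] = 4431 m/s.
Δv₁ = v_p − v_c1 = 1046 m/s.
At r₂: circular v_c2 = √(μ/r₂) = 1383 m/s; transfer-apoapsis v_a = √[μ(2/r₂ − 1/a_t)] = 739.8 m/s.
Δv₂ = v_c2 − v_a = 643.3 m/s.
Total Δv = Δv₁ + Δv₂ = 1690 m/s = 1.690 km/s.

Δv_total ≈ 1.69 km/s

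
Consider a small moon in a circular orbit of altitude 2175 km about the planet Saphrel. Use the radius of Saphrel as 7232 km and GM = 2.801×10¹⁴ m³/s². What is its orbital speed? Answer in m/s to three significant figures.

r = 7232 + 2175 = 9407.0 km = 9.4070×10⁶ m.
For a circular orbit v = √(μ/r) = √(2.801×10¹⁴ / 9.407×10⁶) = √(2.978×10⁷) = 5457 m/s.

v ≈ 5460 m/s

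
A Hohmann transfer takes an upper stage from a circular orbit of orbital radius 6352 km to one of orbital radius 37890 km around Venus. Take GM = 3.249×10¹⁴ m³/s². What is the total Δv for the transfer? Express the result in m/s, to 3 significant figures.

Δv_total ≈ 3570 m/s

r₁ = 6352 km = 6.352×10⁶ m.
r₂ = 37890 km = 3.789×10⁷ m.
Transfer ellipse a_t = (r₁ + r₂)/2 = 2.212×10⁷ m.
At r₁: circular v_c1 = √(μ/r₁) = 7152 m/s; transfer-periapsis v_p = √[μ(2/r₁ − 1/a_t)] = 9360 m/s.
Δv₁ = v_p − v_c1 = 2208 m/s.
At r₂: circular v_c2 = √(μ/r₂) = 2928 m/s; transfer-apoapsis v_a = √[μ(2/r₂ − 1/a_t)] = 1569 m/s.
Δv₂ = v_c2 − v_a = 1359 m/s.
Total Δv = Δv₁ + Δv₂ = 3567 m/s.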